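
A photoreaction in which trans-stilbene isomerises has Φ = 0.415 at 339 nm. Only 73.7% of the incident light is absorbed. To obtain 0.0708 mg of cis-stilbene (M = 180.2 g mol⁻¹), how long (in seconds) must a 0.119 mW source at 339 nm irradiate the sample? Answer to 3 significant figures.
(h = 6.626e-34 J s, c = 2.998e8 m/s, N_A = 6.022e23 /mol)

Product: 0.0708 mg / 180.2 g mol⁻¹ = 3.929e-7 mol.
Photons that must be absorbed: 3.929e-7 / 0.415 = 9.467e-7 mol.
Incident photons needed: 9.467e-7 / 0.737 = 1.285e-6 mol.
Photon energy: hc/λ = 5.860e-19 J; per mole, 3.529e5 J mol⁻¹.
Energy required: 1.285e-6 × 3.529e5 = 0.4535 J.
Time: 0.4535 J / 0.000119 W = 3810 s.

t ≈ 3810 s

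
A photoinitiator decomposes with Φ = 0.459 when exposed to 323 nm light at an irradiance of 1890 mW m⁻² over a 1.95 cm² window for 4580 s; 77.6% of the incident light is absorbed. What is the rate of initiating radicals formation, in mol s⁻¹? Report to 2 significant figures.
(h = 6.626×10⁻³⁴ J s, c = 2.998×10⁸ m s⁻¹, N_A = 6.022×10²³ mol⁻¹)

Photon energy at 323 nm: hc/λ = (6.626×10⁻³⁴)(2.998×10⁸)/(323×10⁻⁹) = 6.150×10⁻¹⁹ J.
Energy delivered: (1890 mW m⁻²)(1.95×10⁻⁴ m²)(4580 s) = 1.688 J.
Photons incident: 1.688 / 6.150×10⁻¹⁹ = 2.745×10¹⁸, i.e. 2.745×10¹⁸/6.022×10²³ = 4.558×10⁻⁶ mol.
Photons absorbed: 0.776 × 4.558×10⁻⁶ = 3.537×10⁻⁶ mol.
Product formed: 0.459 × 3.537×10⁻⁶ = 1.623×10⁻⁶ mol.
Rate: 1.623×10⁻⁶ / 4580 s = 3.5×10⁻¹⁰ mol s⁻¹.

3.5×10⁻¹⁰ mol s⁻¹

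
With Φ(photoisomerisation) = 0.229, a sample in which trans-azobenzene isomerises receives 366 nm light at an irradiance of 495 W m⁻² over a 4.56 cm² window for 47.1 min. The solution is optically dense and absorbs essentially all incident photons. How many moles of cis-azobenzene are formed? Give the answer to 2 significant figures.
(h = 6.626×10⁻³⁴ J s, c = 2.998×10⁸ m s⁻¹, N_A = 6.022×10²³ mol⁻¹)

Photon energy at 366 nm: hc/λ = (6.626×10⁻³⁴)(2.998×10⁸)/(366×10⁻⁹) = 5.428×10⁻¹⁹ J.
Energy delivered: (495 W m⁻²)(4.56×10⁻⁴ m²)(2826 s) = 637.9 J.
Photons incident: 637.9 / 5.428×10⁻¹⁹ = 1.175×10²¹, i.e. 1.175×10²¹/6.022×10²³ = 0.001951 mol.
Product: Φ × n_abs = 0.229 × 0.001951 = 4.468×10⁻⁴ mol.

4.5×10⁻⁴ mol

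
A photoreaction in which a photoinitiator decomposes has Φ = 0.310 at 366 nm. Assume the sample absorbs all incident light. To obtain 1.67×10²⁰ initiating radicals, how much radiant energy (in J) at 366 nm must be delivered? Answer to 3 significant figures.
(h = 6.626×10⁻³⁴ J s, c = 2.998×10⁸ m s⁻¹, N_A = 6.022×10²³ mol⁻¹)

Product: 1.67×10²⁰ / 6.022×10²³ = 2.773×10⁻⁴ mol.
Photons that must be absorbed: 2.773×10⁻⁴ / 0.310 = 8.945×10⁻⁴ mol.
Photon energy: hc/λ = 5.428×10⁻¹⁹ J; per mole, 3.269×10⁵ J mol⁻¹.
Energy required: 8.945×10⁻⁴ × 3.269×10⁵ = 292 J.

292 J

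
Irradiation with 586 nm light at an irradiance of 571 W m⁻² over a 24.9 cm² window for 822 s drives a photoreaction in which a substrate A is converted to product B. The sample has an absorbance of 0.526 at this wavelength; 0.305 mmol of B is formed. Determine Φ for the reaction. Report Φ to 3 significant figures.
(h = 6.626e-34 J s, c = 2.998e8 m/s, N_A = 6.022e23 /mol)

Φ = 0.0759

Product: 0.305 mmol = 3.05e-4 mol.
Photon energy at 586 nm: hc/λ = (6.626e-34)(2.998e8)/(586e-9) = 3.390e-19 J.
Energy delivered: (571 W m⁻²)(24.9e-4 m²)(822 s) = 1169 J.
Photons incident: 1169 / 3.390e-19 = 3.448e21, i.e. 3.448e21/6.022e23 = 0.005726 mol.
Fraction absorbed: 1 − 10^(−0.526) = 0.7021.
Photons absorbed: 0.7021 × 0.005726 = 0.004020 mol.
Φ = 3.05e-4 mol / 0.004020 mol photons = 0.0759.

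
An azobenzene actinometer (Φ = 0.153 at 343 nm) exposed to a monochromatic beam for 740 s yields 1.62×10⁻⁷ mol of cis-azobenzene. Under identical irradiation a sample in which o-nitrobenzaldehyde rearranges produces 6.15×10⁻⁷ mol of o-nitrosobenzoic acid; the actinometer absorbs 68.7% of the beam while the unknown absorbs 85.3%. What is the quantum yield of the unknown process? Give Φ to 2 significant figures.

Φ = 0.47

Photons absorbed by the actinometer: 1.62×10⁻⁷ / 0.153 = 1.059×10⁻⁶ mol.
Incident flux: 1.059×10⁻⁶ / 0.687 = 1.541×10⁻⁶ einstein.
Absorbed by unknown: 0.853 × 1.541×10⁻⁶ = 1.314×10⁻⁶ mol.
Φ(unknown) = 6.15×10⁻⁷ / 1.314×10⁻⁶ = 0.47.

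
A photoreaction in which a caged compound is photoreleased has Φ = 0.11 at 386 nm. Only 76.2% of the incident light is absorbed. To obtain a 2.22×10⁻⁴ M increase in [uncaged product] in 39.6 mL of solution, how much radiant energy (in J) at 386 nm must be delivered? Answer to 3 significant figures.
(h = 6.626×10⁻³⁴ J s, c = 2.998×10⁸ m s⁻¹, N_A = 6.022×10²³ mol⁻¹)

Product: (2.22×10⁻⁴ M)(0.0396 L) = 8.791×10⁻⁶ mol.
Photons that must be absorbed: 8.791×10⁻⁶ / 0.11 = 7.992×10⁻⁵ mol.
Incident photons needed: 7.992×10⁻⁵ / 0.762 = 1.049×10⁻⁴ mol.
Photon energy: hc/λ = 5.146×10⁻¹⁹ J; per mole, 3.099×10⁵ J mol⁻¹.
Energy required: 1.049×10⁻⁴ × 3.099×10⁵ = 32.5 J.

32.5 J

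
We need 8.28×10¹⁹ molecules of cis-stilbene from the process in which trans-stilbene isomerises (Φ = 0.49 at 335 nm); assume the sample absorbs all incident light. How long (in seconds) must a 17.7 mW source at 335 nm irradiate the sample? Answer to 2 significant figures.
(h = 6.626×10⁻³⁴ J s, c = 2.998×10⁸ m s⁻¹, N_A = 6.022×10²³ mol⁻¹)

Product: 8.28×10¹⁹ / 6.022×10²³ = 1.375×10⁻⁴ mol.
Photons that must be absorbed: 1.375×10⁻⁴ / 0.49 = 2.806×10⁻⁴ mol.
Photon energy: hc/λ = 5.930×10⁻¹⁹ J; per mole, 3.571×10⁵ J mol⁻¹.
Energy required: 2.806×10⁻⁴ × 3.571×10⁵ = 100.2 J.
Time: 100.2 J / 0.0177 W = 5700 s.

t ≈ 5700 s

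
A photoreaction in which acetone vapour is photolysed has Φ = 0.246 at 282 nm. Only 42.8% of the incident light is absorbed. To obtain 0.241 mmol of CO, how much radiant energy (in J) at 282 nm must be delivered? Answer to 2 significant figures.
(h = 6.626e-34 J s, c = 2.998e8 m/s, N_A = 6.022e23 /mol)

970 J

Product: 0.241 mmol = 2.41e-4 mol.
Photons that must be absorbed: 2.41e-4 / 0.246 = 9.797e-4 mol.
Incident photons needed: 9.797e-4 / 0.428 = 0.002289 mol.
Photon energy: hc/λ = 7.044e-19 J; per mole, 4.242e5 J mol⁻¹.
Energy required: 0.002289 × 4.242e5 = 970 J.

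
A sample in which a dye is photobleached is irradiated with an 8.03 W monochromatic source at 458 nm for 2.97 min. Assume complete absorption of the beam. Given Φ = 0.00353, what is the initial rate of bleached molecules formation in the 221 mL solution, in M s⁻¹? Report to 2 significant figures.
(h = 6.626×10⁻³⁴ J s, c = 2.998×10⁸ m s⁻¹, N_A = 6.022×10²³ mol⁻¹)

4.9×10⁻⁷ M s⁻¹

Photon energy at 458 nm: hc/λ = (6.626×10⁻³⁴)(2.998×10⁸)/(458×10⁻⁹) = 4.337×10⁻¹⁹ J.
Energy delivered: (8.03 W)(178.2 s) = 1431 J.
Photons incident: 1431 / 4.337×10⁻¹⁹ = 3.300×10²¹, i.e. 3.300×10²¹/6.022×10²³ = 0.005480 mol.
Product formed: 0.00353 × 0.005480 = 1.934×10⁻⁵ mol.
Rate: 1.934×10⁻⁵ mol / (178.2 s × 0.221 L) = 4.9×10⁻⁷ M s⁻¹.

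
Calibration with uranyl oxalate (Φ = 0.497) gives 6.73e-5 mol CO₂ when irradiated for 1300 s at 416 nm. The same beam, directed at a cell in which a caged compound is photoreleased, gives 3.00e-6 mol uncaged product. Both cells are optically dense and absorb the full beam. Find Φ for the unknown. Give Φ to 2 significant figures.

Photons absorbed by the actinometer: 6.73e-5 / 0.497 = 1.354e-4 mol.
Φ(unknown) = 3.00e-6 / 1.354e-4 = 0.022.

Φ = 0.022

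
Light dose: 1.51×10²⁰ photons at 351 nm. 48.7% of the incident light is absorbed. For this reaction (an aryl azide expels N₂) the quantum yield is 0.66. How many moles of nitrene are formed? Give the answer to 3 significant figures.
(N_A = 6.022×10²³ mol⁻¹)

8.06×10⁻⁵ mol

Moles of photons: 1.51×10²⁰ / 6.022×10²³ = 2.507×10⁻⁴ mol.
Photons absorbed: 0.487 × 2.507×10⁻⁴ = 1.221×10⁻⁴ mol.
Product: Φ × n_abs = 0.66 × 1.221×10⁻⁴ = 8.059×10⁻⁵ mol.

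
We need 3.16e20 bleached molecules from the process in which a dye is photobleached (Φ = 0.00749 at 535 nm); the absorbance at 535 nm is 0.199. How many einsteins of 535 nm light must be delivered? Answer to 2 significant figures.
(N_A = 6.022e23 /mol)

Product: 3.16e20 / 6.022e23 = 5.247e-4 mol.
Photons that must be absorbed: 5.247e-4 / 0.00749 = 0.07005 mol.
Fraction absorbed: 1 − 10^(−0.199) = 0.3676.
Incident photons needed: 0.07005 / 0.3676 = 0.1906 mol.

0.19 einstein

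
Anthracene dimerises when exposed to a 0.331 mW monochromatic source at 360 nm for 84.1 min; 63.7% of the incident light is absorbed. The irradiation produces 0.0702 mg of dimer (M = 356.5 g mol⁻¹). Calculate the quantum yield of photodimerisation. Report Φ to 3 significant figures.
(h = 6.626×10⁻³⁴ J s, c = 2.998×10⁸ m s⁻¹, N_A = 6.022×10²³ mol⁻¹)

Φ = 0.0615

Product: 0.0702 mg / 356.5 g mol⁻¹ = 1.969×10⁻⁷ mol.
Photon energy at 360 nm: hc/λ = (6.626×10⁻³⁴)(2.998×10⁸)/(360×10⁻⁹) = 5.518×10⁻¹⁹ J.
Energy delivered: (0.331 mW)(5046 s) = 1.670 J.
Photons incident: 1.670 / 5.518×10⁻¹⁹ = 3.026×10¹⁸, i.e. 3.026×10¹⁸/6.022×10²³ = 5.025×10⁻⁶ mol.
Photons absorbed: 0.637 × 5.025×10⁻⁶ = 3.201×10⁻⁶ mol.
Φ = 1.969×10⁻⁷ mol / 3.201×10⁻⁶ mol photons = 0.0615.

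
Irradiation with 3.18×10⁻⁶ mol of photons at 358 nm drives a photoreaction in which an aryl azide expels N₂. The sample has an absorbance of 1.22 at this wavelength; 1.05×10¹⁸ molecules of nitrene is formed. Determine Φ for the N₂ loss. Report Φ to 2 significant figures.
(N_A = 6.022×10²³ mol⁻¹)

Product: 1.05×10¹⁸ / 6.022×10²³ = 1.744×10⁻⁶ mol.
Fraction absorbed: 1 − 10^(−1.22) = 0.9397.
Photons absorbed: 0.9397 × 3.18×10⁻⁶ = 2.988×10⁻⁶ mol.
Φ = 1.744×10⁻⁶ mol / 2.988×10⁻⁶ mol photons = 0.58.

Φ = 0.58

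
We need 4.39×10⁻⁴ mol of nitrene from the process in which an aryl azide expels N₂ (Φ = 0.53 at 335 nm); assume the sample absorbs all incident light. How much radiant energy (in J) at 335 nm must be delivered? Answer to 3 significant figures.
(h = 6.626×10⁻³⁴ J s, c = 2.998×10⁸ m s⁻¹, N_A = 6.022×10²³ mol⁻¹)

Photons that must be absorbed: 4.39×10⁻⁴ / 0.53 = 8.283×10⁻⁴ mol.
Photon energy: hc/λ = 5.930×10⁻¹⁹ J; per mole, 3.571×10⁵ J mol⁻¹.
Energy required: 8.283×10⁻⁴ × 3.571×10⁵ = 296 J.

296 J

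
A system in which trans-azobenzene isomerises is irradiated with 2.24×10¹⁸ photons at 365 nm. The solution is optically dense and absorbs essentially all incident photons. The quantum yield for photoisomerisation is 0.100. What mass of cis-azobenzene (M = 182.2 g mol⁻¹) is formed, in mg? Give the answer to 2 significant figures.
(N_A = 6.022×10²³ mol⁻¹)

0.068 mg

Moles of photons: 2.24×10¹⁸ / 6.022×10²³ = 3.720×10⁻⁶ mol.
Product: Φ × n_abs = 0.100 × 3.720×10⁻⁶ = 3.720×10⁻⁷ mol.
Mass: 3.720×10⁻⁷ × 182.2 = 6.778×10⁻⁵ g = 0.068 mg.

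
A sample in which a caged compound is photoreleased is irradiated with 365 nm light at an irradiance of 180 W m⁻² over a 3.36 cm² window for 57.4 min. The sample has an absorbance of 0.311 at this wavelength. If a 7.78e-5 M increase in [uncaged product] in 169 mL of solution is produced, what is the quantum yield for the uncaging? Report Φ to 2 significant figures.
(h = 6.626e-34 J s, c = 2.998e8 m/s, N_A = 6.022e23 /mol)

Φ = 0.040

Product: (7.78e-5 M)(0.169 L) = 1.315e-5 mol.
Photon energy at 365 nm: hc/λ = (6.626e-34)(2.998e8)/(365e-9) = 5.442e-19 J.
Energy delivered: (180 W m⁻²)(3.36e-4 m²)(3444 s) = 208.3 J.
Photons incident: 208.3 / 5.442e-19 = 3.828e20, i.e. 3.828e20/6.022e23 = 6.357e-4 mol.
Fraction absorbed: 1 − 10^(−0.311) = 0.5113.
Photons absorbed: 0.5113 × 6.357e-4 = 3.250e-4 mol.
Φ = 1.315e-5 mol / 3.250e-4 mol photons = 0.040.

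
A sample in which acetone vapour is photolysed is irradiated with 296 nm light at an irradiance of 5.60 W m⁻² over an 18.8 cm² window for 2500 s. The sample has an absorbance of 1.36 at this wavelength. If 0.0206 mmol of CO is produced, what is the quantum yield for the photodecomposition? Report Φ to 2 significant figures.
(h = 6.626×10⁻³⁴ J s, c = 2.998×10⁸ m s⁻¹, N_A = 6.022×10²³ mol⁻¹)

Product: 0.0206 mmol = 2.06×10⁻⁵ mol.
Photon energy at 296 nm: hc/λ = (6.626×10⁻³⁴)(2.998×10⁸)/(296×10⁻⁹) = 6.711×10⁻¹⁹ J.
Energy delivered: (5.60 W m⁻²)(18.8×10⁻⁴ m²)(2500 s) = 26.32 J.
Photons incident: 26.32 / 6.711×10⁻¹⁹ = 3.922×10¹⁹, i.e. 3.922×10¹⁹/6.022×10²³ = 6.513×10⁻⁵ mol.
Fraction absorbed: 1 − 10^(−1.36) = 0.9563.
Photons absorbed: 0.9563 × 6.513×10⁻⁵ = 6.228×10⁻⁵ mol.
Φ = 2.06×10⁻⁵ mol / 6.228×10⁻⁵ mol photons = 0.33.

Φ = 0.33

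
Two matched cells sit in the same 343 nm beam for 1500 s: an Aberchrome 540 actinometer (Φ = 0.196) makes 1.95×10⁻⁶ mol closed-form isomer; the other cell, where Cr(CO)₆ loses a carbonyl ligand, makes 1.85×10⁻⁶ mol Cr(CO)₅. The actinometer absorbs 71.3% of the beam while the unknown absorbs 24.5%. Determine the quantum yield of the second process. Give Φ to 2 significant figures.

Photons absorbed by the actinometer: 1.95×10⁻⁶ / 0.196 = 9.949×10⁻⁶ mol.
Incident flux: 9.949×10⁻⁶ / 0.713 = 1.395×10⁻⁵ einstein.
Absorbed by unknown: 0.245 × 1.395×10⁻⁵ = 3.418×10⁻⁶ mol.
Φ(unknown) = 1.85×10⁻⁶ / 3.418×10⁻⁶ = 0.54.

Φ = 0.54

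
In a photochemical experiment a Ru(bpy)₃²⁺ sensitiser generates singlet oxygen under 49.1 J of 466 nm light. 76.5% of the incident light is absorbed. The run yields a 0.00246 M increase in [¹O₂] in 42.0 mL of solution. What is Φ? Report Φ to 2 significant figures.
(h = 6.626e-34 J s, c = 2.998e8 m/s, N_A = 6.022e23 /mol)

Product: (0.00246 M)(0.042 L) = 1.033e-4 mol.
Photon energy at 466 nm: hc/λ = (6.626e-34)(2.998e8)/(466e-9) = 4.263e-19 J.
Photons incident: 49.1 / 4.263e-19 = 1.152e20, i.e. 1.152e20/6.022e23 = 1.913e-4 mol.
Photons absorbed: 0.765 × 1.913e-4 = 1.463e-4 mol.
Φ = 1.033e-4 mol / 1.463e-4 mol photons = 0.71.

Φ = 0.71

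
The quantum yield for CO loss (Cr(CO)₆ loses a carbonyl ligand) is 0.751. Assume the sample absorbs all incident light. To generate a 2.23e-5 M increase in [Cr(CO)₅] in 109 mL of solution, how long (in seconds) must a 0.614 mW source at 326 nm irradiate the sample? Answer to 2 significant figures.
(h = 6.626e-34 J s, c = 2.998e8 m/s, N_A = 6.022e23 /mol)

t ≈ 1900 s

Product: (2.23e-5 M)(0.109 L) = 2.431e-6 mol.
Photons that must be absorbed: 2.431e-6 / 0.751 = 3.237e-6 mol.
Photon energy: hc/λ = 6.093e-19 J; per mole, 3.669e5 J mol⁻¹.
Energy required: 3.237e-6 × 3.669e5 = 1.188 J.
Time: 1.188 J / 0.000614 W = 1900 s.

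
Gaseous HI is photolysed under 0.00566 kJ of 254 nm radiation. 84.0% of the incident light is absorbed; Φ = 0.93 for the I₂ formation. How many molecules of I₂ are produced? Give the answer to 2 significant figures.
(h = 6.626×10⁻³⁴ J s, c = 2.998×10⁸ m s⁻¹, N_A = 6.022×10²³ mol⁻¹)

Photon energy at 254 nm: hc/λ = (6.626×10⁻³⁴)(2.998×10⁸)/(254×10⁻⁹) = 7.821×10⁻¹⁹ J.
Incident energy: 0.00566 kJ = 5.66 J.
Photons incident: 5.66 / 7.821×10⁻¹⁹ = 7.237×10¹⁸, i.e. 7.237×10¹⁸/6.022×10²³ = 1.202×10⁻⁵ mol.
Photons absorbed: 0.840 × 1.202×10⁻⁵ = 1.010×10⁻⁵ mol.
Product: Φ × n_abs = 0.93 × 1.010×10⁻⁵ = 9.393×10⁻⁶ mol.
As a count: 9.393×10⁻⁶ × 6.022×10²³ = 5.7×10¹⁸.

5.7×10¹⁸ molecules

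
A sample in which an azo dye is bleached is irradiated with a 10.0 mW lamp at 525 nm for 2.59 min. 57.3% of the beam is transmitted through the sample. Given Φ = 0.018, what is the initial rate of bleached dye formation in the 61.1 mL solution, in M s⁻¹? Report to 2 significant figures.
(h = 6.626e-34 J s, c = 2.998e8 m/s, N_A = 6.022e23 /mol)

5.5e-9 M s⁻¹

Photon energy at 525 nm: hc/λ = (6.626e-34)(2.998e8)/(525e-9) = 3.784e-19 J.
Energy delivered: (10.0 mW)(155.4 s) = 1.554 J.
Photons incident: 1.554 / 3.784e-19 = 4.107e18, i.e. 4.107e18/6.022e23 = 6.820e-6 mol.
Fraction absorbed: 1 − 57.3/100 = 0.4270.
Photons absorbed: 0.4270 × 6.820e-6 = 2.912e-6 mol.
Product formed: 0.018 × 2.912e-6 = 5.242e-8 mol.
Rate: 5.242e-8 mol / (155.4 s × 0.0611 L) = 5.5e-9 M s⁻¹.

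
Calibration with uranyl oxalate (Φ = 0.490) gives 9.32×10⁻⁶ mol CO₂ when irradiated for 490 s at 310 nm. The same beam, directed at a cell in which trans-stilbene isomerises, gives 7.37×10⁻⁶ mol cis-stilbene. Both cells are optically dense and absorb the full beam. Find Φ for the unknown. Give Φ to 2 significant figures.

Φ = 0.39

Photons absorbed by the actinometer: 9.32×10⁻⁶ / 0.490 = 1.902×10⁻⁵ mol.
Φ(unknown) = 7.37×10⁻⁶ / 1.902×10⁻⁵ = 0.39.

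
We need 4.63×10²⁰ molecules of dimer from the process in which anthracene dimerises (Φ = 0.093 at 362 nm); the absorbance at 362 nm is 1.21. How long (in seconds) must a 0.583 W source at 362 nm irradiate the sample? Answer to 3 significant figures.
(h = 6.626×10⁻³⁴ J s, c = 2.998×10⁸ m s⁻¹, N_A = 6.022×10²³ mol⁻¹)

Product: 4.63×10²⁰ / 6.022×10²³ = 7.688×10⁻⁴ mol.
Photons that must be absorbed: 7.688×10⁻⁴ / 0.093 = 0.008267 mol.
Fraction absorbed: 1 − 10^(−1.21) = 0.9383.
Incident photons needed: 0.008267 / 0.9383 = 0.008811 mol.
Photon energy: hc/λ = 5.487×10⁻¹⁹ J; per mole, 3.304×10⁵ J mol⁻¹.
Energy required: 0.008811 × 3.304×10⁵ = 2911 J.
Time: 2911 J / 0.583 W = 4990 s.

t ≈ 4990 s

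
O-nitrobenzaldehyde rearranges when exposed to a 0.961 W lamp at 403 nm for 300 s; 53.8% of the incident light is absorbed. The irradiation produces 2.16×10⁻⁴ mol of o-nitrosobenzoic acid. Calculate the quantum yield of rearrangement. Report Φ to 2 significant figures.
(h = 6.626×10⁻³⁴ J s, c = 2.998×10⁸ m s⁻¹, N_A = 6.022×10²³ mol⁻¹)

Φ = 0.41

Photon energy at 403 nm: hc/λ = (6.626×10⁻³⁴)(2.998×10⁸)/(403×10⁻⁹) = 4.929×10⁻¹⁹ J.
Energy delivered: (0.961 W)(300 s) = 288.3 J.
Photons incident: 288.3 / 4.929×10⁻¹⁹ = 5.849×10²⁰, i.e. 5.849×10²⁰/6.022×10²³ = 9.713×10⁻⁴ mol.
Photons absorbed: 0.538 × 9.713×10⁻⁴ = 5.226×10⁻⁴ mol.
Φ = 2.16×10⁻⁴ mol / 5.226×10⁻⁴ mol photons = 0.41.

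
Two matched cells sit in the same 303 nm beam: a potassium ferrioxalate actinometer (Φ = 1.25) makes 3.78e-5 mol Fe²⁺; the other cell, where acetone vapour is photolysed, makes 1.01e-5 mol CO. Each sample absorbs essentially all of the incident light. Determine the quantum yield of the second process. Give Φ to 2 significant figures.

Φ = 0.33

Photons absorbed by the actinometer: 3.78e-5 / 1.25 = 3.024e-5 mol.
Φ(unknown) = 1.01e-5 / 3.024e-5 = 0.33.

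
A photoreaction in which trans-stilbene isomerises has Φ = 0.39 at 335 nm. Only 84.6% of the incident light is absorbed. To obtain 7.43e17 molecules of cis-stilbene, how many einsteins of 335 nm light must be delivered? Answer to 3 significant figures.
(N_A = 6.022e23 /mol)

Product: 7.43e17 / 6.022e23 = 1.234e-6 mol.
Photons that must be absorbed: 1.234e-6 / 0.39 = 3.164e-6 mol.
Incident photons needed: 3.164e-6 / 0.846 = 3.740e-6 mol.

3.74e-6 einstein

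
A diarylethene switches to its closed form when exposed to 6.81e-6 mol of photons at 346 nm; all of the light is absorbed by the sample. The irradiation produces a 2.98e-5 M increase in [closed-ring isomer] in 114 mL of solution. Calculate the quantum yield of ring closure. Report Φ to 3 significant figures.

Product: (2.98e-5 M)(0.114 L) = 3.397e-6 mol.
Φ = 3.397e-6 mol / 6.81e-6 mol photons = 0.499.

Φ = 0.499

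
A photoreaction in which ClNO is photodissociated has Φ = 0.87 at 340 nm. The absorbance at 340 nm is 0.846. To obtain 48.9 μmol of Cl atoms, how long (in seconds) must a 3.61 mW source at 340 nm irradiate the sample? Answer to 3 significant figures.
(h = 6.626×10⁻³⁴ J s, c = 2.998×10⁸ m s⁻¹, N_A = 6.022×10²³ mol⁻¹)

t ≈ 6390 s

Product: 48.9 μmol = 4.89×10⁻⁵ mol.
Photons that must be absorbed: 4.89×10⁻⁵ / 0.87 = 5.621×10⁻⁵ mol.
Fraction absorbed: 1 − 10^(−0.846) = 0.8574.
Incident photons needed: 5.621×10⁻⁵ / 0.8574 = 6.556×10⁻⁵ mol.
Photon energy: hc/λ = 5.843×10⁻¹⁹ J; per mole, 3.519×10⁵ J mol⁻¹.
Energy required: 6.556×10⁻⁵ × 3.519×10⁵ = 23.07 J.
Time: 23.07 J / 0.00361 W = 6390 s.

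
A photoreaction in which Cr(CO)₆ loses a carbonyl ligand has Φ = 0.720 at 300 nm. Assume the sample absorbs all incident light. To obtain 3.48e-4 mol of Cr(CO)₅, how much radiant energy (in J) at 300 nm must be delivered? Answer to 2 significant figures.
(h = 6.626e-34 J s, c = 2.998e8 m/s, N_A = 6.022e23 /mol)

190 J

Photons that must be absorbed: 3.48e-4 / 0.720 = 4.833e-4 mol.
Photon energy: hc/λ = 6.622e-19 J; per mole, 3.988e5 J mol⁻¹.
Energy required: 4.833e-4 × 3.988e5 = 190 J.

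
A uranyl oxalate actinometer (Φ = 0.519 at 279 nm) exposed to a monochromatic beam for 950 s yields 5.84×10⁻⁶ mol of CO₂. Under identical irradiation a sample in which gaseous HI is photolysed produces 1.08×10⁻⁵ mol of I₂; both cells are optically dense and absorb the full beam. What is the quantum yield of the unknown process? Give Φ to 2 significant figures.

Φ = 0.96

Photons absorbed by the actinometer: 5.84×10⁻⁶ / 0.519 = 1.125×10⁻⁵ mol.
Φ(unknown) = 1.08×10⁻⁵ / 1.125×10⁻⁵ = 0.96.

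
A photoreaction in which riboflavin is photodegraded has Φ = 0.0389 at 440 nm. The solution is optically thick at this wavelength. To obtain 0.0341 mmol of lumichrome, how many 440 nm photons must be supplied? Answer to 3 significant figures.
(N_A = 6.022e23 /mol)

5.28e20 photons

Product: 0.0341 mmol = 3.41e-5 mol.
Photons that must be absorbed: 3.41e-5 / 0.0389 = 8.766e-4 mol.
Photon count: 8.766e-4 × 6.022e23 = 5.28e20.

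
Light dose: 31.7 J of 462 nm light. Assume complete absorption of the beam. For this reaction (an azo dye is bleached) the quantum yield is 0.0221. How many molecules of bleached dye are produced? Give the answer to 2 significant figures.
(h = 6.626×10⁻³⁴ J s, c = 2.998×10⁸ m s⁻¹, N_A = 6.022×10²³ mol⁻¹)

1.6×10¹⁸ molecules

Photon energy at 462 nm: hc/λ = (6.626×10⁻³⁴)(2.998×10⁸)/(462×10⁻⁹) = 4.300×10⁻¹⁹ J.
Photons incident: 31.7 / 4.300×10⁻¹⁹ = 7.372×10¹⁹, i.e. 7.372×10¹⁹/6.022×10²³ = 1.224×10⁻⁴ mol.
Product: Φ × n_abs = 0.0221 × 1.224×10⁻⁴ = 2.705×10⁻⁶ mol.
As a count: 2.705×10⁻⁶ × 6.022×10²³ = 1.6×10¹⁸.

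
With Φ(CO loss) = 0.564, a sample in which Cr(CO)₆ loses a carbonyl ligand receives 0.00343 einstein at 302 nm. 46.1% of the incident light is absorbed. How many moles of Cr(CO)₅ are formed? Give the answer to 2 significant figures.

Photons absorbed: 0.461 × 0.00343 = 0.001581 mol.
Product: Φ × n_abs = 0.564 × 0.001581 = 8.917×10⁻⁴ mol.

8.9×10⁻⁴ mol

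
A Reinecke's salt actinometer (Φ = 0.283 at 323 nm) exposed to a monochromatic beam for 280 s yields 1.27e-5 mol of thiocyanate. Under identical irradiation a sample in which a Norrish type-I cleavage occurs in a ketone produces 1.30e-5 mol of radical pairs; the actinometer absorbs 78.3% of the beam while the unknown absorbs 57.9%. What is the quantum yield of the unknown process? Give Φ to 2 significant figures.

Photons absorbed by the actinometer: 1.27e-5 / 0.283 = 4.488e-5 mol.
Incident flux: 4.488e-5 / 0.783 = 5.732e-5 einstein.
Absorbed by unknown: 0.579 × 5.732e-5 = 3.319e-5 mol.
Φ(unknown) = 1.30e-5 / 3.319e-5 = 0.39.

Φ = 0.39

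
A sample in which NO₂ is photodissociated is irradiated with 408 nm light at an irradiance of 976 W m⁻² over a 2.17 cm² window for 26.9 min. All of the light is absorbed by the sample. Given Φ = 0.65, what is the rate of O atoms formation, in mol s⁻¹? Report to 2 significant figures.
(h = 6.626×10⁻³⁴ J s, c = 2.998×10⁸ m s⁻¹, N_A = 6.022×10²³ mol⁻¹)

4.7×10⁻⁷ mol s⁻¹

Photon energy at 408 nm: hc/λ = (6.626×10⁻³⁴)(2.998×10⁸)/(408×10⁻⁹) = 4.869×10⁻¹⁹ J.
Energy delivered: (976 W m⁻²)(2.17×10⁻⁴ m²)(1614 s) = 341.8 J.
Photons incident: 341.8 / 4.869×10⁻¹⁹ = 7.020×10²⁰, i.e. 7.020×10²⁰/6.022×10²³ = 0.001166 mol.
Product formed: 0.65 × 0.001166 = 7.579×10⁻⁴ mol.
Rate: 7.579×10⁻⁴ / 1614 s = 4.7×10⁻⁷ mol s⁻¹.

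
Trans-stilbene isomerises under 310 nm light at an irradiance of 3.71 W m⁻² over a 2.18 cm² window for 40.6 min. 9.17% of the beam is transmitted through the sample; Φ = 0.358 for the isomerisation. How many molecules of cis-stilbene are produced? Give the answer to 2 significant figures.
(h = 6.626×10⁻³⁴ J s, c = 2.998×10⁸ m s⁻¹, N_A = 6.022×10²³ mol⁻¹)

1.0×10¹⁸ molecules

Photon energy at 310 nm: hc/λ = (6.626×10⁻³⁴)(2.998×10⁸)/(310×10⁻⁹) = 6.408×10⁻¹⁹ J.
Energy delivered: (3.71 W m⁻²)(2.18×10⁻⁴ m²)(2436 s) = 1.970 J.
Photons incident: 1.970 / 6.408×10⁻¹⁹ = 3.074×10¹⁸, i.e. 3.074×10¹⁸/6.022×10²³ = 5.105×10⁻⁶ mol.
Fraction absorbed: 1 − 9.17/100 = 0.9083.
Photons absorbed: 0.9083 × 5.105×10⁻⁶ = 4.637×10⁻⁶ mol.
Product: Φ × n_abs = 0.358 × 4.637×10⁻⁶ = 1.660×10⁻⁶ mol.
As a count: 1.660×10⁻⁶ × 6.022×10²³ = 1.0×10¹⁸.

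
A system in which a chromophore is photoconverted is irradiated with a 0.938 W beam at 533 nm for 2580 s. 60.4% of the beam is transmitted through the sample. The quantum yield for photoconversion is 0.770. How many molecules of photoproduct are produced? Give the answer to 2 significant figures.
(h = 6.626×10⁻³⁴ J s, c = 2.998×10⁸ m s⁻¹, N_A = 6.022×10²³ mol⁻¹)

2.0×10²¹ molecules

Photon energy at 533 nm: hc/λ = (6.626×10⁻³⁴)(2.998×10⁸)/(533×10⁻⁹) = 3.727×10⁻¹⁹ J.
Energy delivered: (0.938 W)(2580 s) = 2420 J.
Photons incident: 2420 / 3.727×10⁻¹⁹ = 6.493×10²¹, i.e. 6.493×10²¹/6.022×10²³ = 0.01078 mol.
Fraction absorbed: 1 − 60.4/100 = 0.3960.
Photons absorbed: 0.3960 × 0.01078 = 0.004269 mol.
Product: Φ × n_abs = 0.770 × 0.004269 = 0.003287 mol.
As a count: 0.003287 × 6.022×10²³ = 2.0×10²¹.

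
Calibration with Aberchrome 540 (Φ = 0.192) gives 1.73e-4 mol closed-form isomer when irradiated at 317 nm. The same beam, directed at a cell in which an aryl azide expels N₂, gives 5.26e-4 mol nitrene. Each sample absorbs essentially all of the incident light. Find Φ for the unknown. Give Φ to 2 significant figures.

Φ = 0.58

Photons absorbed by the actinometer: 1.73e-4 / 0.192 = 9.010e-4 mol.
Φ(unknown) = 5.26e-4 / 9.010e-4 = 0.58.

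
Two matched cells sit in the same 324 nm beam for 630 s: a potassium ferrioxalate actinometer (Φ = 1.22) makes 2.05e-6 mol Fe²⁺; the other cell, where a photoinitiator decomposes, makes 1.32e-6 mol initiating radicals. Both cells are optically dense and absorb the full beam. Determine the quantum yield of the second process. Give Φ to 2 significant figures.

Φ = 0.79

Photons absorbed by the actinometer: 2.05e-6 / 1.22 = 1.680e-6 mol.
Φ(unknown) = 1.32e-6 / 1.680e-6 = 0.79.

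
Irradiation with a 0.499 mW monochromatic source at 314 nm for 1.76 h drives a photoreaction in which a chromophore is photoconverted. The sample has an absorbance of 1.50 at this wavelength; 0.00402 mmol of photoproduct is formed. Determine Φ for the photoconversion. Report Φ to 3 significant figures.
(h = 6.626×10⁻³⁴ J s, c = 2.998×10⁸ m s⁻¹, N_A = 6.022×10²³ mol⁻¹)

Product: 0.00402 mmol = 4.02×10⁻⁶ mol.
Photon energy at 314 nm: hc/λ = (6.626×10⁻³⁴)(2.998×10⁸)/(314×10⁻⁹) = 6.326×10⁻¹⁹ J.
Energy delivered: (0.499 mW)(6336 s) = 3.162 J.
Photons incident: 3.162 / 6.326×10⁻¹⁹ = 4.998×10¹⁸, i.e. 4.998×10¹⁸/6.022×10²³ = 8.300×10⁻⁶ mol.
Fraction absorbed: 1 − 10^(−1.50) = 0.9684.
Photons absorbed: 0.9684 × 8.300×10⁻⁶ = 8.038×10⁻⁶ mol.
Φ = 4.02×10⁻⁶ mol / 8.038×10⁻⁶ mol photons = 0.500.

Φ = 0.500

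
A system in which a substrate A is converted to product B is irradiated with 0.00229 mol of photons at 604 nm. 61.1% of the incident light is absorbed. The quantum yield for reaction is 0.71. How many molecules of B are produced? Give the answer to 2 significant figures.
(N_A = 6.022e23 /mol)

Photons absorbed: 0.611 × 0.00229 = 0.001399 mol.
Product: Φ × n_abs = 0.71 × 0.001399 = 9.933e-4 mol.
As a count: 9.933e-4 × 6.022e23 = 6.0e20.

6.0e20 molecules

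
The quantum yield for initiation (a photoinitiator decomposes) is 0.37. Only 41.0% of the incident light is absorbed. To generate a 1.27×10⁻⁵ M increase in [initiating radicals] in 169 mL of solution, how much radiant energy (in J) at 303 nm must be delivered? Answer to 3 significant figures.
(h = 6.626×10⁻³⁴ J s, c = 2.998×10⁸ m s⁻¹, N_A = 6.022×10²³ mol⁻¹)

5.59 J

Product: (1.27×10⁻⁵ M)(0.169 L) = 2.146×10⁻⁶ mol.
Photons that must be absorbed: 2.146×10⁻⁶ / 0.37 = 5.800×10⁻⁶ mol.
Incident photons needed: 5.800×10⁻⁶ / 0.410 = 1.415×10⁻⁵ mol.
Photon energy: hc/λ = 6.556×10⁻¹⁹ J; per mole, 3.948×10⁵ J mol⁻¹.
Energy required: 1.415×10⁻⁵ × 3.948×10⁵ = 5.59 J.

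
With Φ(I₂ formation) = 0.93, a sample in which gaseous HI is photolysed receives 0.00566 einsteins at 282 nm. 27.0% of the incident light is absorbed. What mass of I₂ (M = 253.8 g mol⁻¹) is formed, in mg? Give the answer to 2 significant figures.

Photons absorbed: 0.270 × 0.00566 = 0.001528 mol.
Product: Φ × n_abs = 0.93 × 0.001528 = 0.001421 mol.
Mass: 0.001421 × 253.8 = 0.3606 g = 360 mg.

360 mg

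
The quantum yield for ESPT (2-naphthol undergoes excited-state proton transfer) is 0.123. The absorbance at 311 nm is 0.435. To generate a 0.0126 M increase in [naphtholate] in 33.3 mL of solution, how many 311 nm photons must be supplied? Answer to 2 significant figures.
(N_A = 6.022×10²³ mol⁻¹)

Product: (0.0126 M)(0.0333 L) = 4.196×10⁻⁴ mol.
Photons that must be absorbed: 4.196×10⁻⁴ / 0.123 = 0.003411 mol.
Fraction absorbed: 1 − 10^(−0.435) = 0.6327.
Incident photons needed: 0.003411 / 0.6327 = 0.005391 mol.
Photon count: 0.005391 × 6.022×10²³ = 3.2×10²¹.

3.2×10²¹ photons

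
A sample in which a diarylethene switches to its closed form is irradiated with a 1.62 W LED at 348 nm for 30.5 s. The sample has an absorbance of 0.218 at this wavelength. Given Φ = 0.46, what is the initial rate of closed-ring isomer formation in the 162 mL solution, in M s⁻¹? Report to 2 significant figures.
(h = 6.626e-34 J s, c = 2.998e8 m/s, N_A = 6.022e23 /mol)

Photon energy at 348 nm: hc/λ = (6.626e-34)(2.998e8)/(348e-9) = 5.708e-19 J.
Energy delivered: (1.62 W)(30.5 s) = 49.41 J.
Photons incident: 49.41 / 5.708e-19 = 8.656e19, i.e. 8.656e19/6.022e23 = 1.437e-4 mol.
Fraction absorbed: 1 − 10^(−0.218) = 0.3947.
Photons absorbed: 0.3947 × 1.437e-4 = 5.672e-5 mol.
Product formed: 0.46 × 5.672e-5 = 2.609e-5 mol.
Rate: 2.609e-5 mol / (30.5 s × 0.162 L) = 5.3e-6 M s⁻¹.

5.3e-6 M s⁻¹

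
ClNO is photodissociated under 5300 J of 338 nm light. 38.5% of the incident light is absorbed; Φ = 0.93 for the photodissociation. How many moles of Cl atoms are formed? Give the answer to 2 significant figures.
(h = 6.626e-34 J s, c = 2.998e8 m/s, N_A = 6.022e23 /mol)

Photon energy at 338 nm: hc/λ = (6.626e-34)(2.998e8)/(338e-9) = 5.877e-19 J.
Photons incident: 5300 / 5.877e-19 = 9.018e21, i.e. 9.018e21/6.022e23 = 0.01498 mol.
Photons absorbed: 0.385 × 0.01498 = 0.005767 mol.
Product: Φ × n_abs = 0.93 × 0.005767 = 0.005363 mol.

0.0054 mol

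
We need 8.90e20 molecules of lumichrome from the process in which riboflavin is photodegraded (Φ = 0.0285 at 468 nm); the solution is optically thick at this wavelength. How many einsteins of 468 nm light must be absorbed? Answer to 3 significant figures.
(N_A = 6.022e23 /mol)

Product: 8.90e20 / 6.022e23 = 0.001478 mol.
Photons that must be absorbed: 0.001478 / 0.0285 = 0.05186 mol.

0.0519 einstein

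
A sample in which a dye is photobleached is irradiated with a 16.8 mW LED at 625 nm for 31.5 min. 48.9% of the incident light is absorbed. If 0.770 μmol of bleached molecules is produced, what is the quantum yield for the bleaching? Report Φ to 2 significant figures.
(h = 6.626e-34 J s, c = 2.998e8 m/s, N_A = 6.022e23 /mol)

Product: 0.770 μmol = 7.70e-7 mol.
Photon energy at 625 nm: hc/λ = (6.626e-34)(2.998e8)/(625e-9) = 3.178e-19 J.
Energy delivered: (16.8 mW)(1890 s) = 31.75 J.
Photons incident: 31.75 / 3.178e-19 = 9.991e19, i.e. 9.991e19/6.022e23 = 1.659e-4 mol.
Photons absorbed: 0.489 × 1.659e-4 = 8.113e-5 mol.
Φ = 7.70e-7 mol / 8.113e-5 mol photons = 0.0095.

Φ = 0.0095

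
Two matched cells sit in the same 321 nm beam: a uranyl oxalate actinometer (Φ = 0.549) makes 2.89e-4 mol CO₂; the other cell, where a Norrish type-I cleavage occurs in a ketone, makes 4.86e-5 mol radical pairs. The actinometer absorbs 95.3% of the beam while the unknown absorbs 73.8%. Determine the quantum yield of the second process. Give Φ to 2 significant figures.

Photons absorbed by the actinometer: 2.89e-4 / 0.549 = 5.264e-4 mol.
Incident flux: 5.264e-4 / 0.953 = 5.524e-4 einstein.
Absorbed by unknown: 0.738 × 5.524e-4 = 4.077e-4 mol.
Φ(unknown) = 4.86e-5 / 4.077e-4 = 0.12.

Φ = 0.12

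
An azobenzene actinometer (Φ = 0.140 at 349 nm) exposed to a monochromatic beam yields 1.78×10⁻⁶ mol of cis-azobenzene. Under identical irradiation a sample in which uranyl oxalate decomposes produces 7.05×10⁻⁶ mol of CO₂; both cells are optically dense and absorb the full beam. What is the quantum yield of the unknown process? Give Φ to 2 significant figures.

Photons absorbed by the actinometer: 1.78×10⁻⁶ / 0.140 = 1.271×10⁻⁵ mol.
Φ(unknown) = 7.05×10⁻⁶ / 1.271×10⁻⁵ = 0.55.

Φ = 0.55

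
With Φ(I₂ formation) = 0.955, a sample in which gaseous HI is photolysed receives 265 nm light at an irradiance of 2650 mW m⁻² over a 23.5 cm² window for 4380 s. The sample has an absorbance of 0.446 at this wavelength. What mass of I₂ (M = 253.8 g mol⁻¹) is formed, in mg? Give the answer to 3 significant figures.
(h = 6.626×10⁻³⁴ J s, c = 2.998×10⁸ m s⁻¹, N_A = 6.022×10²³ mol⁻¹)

9.40 mg

Photon energy at 265 nm: hc/λ = (6.626×10⁻³⁴)(2.998×10⁸)/(265×10⁻⁹) = 7.496×10⁻¹⁹ J.
Energy delivered: (2650 mW m⁻²)(23.5×10⁻⁴ m²)(4380 s) = 27.28 J.
Photons incident: 27.28 / 7.496×10⁻¹⁹ = 3.639×10¹⁹, i.e. 3.639×10¹⁹/6.022×10²³ = 6.043×10⁻⁵ mol.
Fraction absorbed: 1 − 10^(−0.446) = 0.6419.
Photons absorbed: 0.6419 × 6.043×10⁻⁵ = 3.879×10⁻⁵ mol.
Product: Φ × n_abs = 0.955 × 3.879×10⁻⁵ = 3.704×10⁻⁵ mol.
Mass: 3.704×10⁻⁵ × 253.8 = 0.009401 g = 9.40 mg.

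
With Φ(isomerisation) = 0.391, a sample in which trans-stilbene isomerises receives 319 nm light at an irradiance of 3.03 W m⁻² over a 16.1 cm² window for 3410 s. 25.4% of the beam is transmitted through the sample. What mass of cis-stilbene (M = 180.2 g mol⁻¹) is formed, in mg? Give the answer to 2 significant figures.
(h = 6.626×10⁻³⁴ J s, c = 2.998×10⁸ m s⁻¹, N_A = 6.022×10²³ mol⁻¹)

2.3 mg

Photon energy at 319 nm: hc/λ = (6.626×10⁻³⁴)(2.998×10⁸)/(319×10⁻⁹) = 6.227×10⁻¹⁹ J.
Energy delivered: (3.03 W m⁻²)(16.1×10⁻⁴ m²)(3410 s) = 16.64 J.
Photons incident: 16.64 / 6.227×10⁻¹⁹ = 2.672×10¹⁹, i.e. 2.672×10¹⁹/6.022×10²³ = 4.437×10⁻⁵ mol.
Fraction absorbed: 1 − 25.4/100 = 0.7460.
Photons absorbed: 0.7460 × 4.437×10⁻⁵ = 3.310×10⁻⁵ mol.
Product: Φ × n_abs = 0.391 × 3.310×10⁻⁵ = 1.294×10⁻⁵ mol.
Mass: 1.294×10⁻⁵ × 180.2 = 0.002332 g = 2.3 mg.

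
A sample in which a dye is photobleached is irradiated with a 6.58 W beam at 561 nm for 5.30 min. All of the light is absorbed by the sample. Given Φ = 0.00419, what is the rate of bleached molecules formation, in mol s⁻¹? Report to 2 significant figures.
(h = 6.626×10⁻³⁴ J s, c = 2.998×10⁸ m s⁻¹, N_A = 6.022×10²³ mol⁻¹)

1.3×10⁻⁷ mol s⁻¹

Photon energy at 561 nm: hc/λ = (6.626×10⁻³⁴)(2.998×10⁸)/(561×10⁻⁹) = 3.541×10⁻¹⁹ J.
Energy delivered: (6.58 W)(318 s) = 2092 J.
Photons incident: 2092 / 3.541×10⁻¹⁹ = 5.908×10²¹, i.e. 5.908×10²¹/6.022×10²³ = 0.009811 mol.
Product formed: 0.00419 × 0.009811 = 4.111×10⁻⁵ mol.
Rate: 4.111×10⁻⁵ / 318 s = 1.3×10⁻⁷ mol s⁻¹.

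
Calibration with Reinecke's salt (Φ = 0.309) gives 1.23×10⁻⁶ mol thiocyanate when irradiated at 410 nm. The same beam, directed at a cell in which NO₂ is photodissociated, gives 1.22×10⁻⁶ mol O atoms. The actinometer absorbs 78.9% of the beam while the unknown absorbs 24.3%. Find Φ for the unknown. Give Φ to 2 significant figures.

Φ = 1.0

Photons absorbed by the actinometer: 1.23×10⁻⁶ / 0.309 = 3.981×10⁻⁶ mol.
Incident flux: 3.981×10⁻⁶ / 0.789 = 5.046×10⁻⁶ einstein.
Absorbed by unknown: 0.243 × 5.046×10⁻⁶ = 1.226×10⁻⁶ mol.
Φ(unknown) = 1.22×10⁻⁶ / 1.226×10⁻⁶ = 1.0.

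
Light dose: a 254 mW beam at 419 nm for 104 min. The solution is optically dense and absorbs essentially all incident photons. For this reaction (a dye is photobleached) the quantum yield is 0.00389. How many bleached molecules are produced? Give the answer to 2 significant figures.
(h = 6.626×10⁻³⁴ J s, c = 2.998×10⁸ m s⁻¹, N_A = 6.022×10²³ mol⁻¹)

Photon energy at 419 nm: hc/λ = (6.626×10⁻³⁴)(2.998×10⁸)/(419×10⁻⁹) = 4.741×10⁻¹⁹ J.
Energy delivered: (254 mW)(6240 s) = 1585 J.
Photons incident: 1585 / 4.741×10⁻¹⁹ = 3.343×10²¹, i.e. 3.343×10²¹/6.022×10²³ = 0.005551 mol.
Product: Φ × n_abs = 0.00389 × 0.005551 = 2.159×10⁻⁵ mol.
As a count: 2.159×10⁻⁵ × 6.022×10²³ = 1.3×10¹⁹.

1.3×10¹⁹ bleached molecules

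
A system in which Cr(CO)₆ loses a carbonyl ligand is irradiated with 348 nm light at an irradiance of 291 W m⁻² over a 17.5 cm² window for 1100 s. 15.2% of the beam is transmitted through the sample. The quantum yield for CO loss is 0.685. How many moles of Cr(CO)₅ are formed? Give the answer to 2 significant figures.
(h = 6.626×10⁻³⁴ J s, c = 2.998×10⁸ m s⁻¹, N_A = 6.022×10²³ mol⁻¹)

Photon energy at 348 nm: hc/λ = (6.626×10⁻³⁴)(2.998×10⁸)/(348×10⁻⁹) = 5.708×10⁻¹⁹ J.
Energy delivered: (291 W m⁻²)(17.5×10⁻⁴ m²)(1100 s) = 560.2 J.
Photons incident: 560.2 / 5.708×10⁻¹⁹ = 9.814×10²⁰, i.e. 9.814×10²⁰/6.022×10²³ = 0.001630 mol.
Fraction absorbed: 1 − 15.2/100 = 0.8480.
Photons absorbed: 0.8480 × 0.001630 = 0.001382 mol.
Product: Φ × n_abs = 0.685 × 0.001382 = 9.467×10⁻⁴ mol.

9.5×10⁻⁴ mol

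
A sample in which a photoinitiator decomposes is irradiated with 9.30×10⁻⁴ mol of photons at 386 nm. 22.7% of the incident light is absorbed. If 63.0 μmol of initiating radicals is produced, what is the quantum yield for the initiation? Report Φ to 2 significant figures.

Φ = 0.30

Product: 63.0 μmol = 6.30×10⁻⁵ mol.
Photons absorbed: 0.227 × 9.30×10⁻⁴ = 2.111×10⁻⁴ mol.
Φ = 6.30×10⁻⁵ mol / 2.111×10⁻⁴ mol photons = 0.30.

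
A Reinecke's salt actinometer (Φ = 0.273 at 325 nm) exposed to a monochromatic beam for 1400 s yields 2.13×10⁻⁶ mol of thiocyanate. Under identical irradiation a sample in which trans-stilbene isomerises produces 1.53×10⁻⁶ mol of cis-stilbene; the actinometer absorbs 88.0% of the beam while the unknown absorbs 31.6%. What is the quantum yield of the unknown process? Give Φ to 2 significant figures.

Photons absorbed by the actinometer: 2.13×10⁻⁶ / 0.273 = 7.802×10⁻⁶ mol.
Incident flux: 7.802×10⁻⁶ / 0.880 = 8.866×10⁻⁶ einstein.
Absorbed by unknown: 0.316 × 8.866×10⁻⁶ = 2.802×10⁻⁶ mol.
Φ(unknown) = 1.53×10⁻⁶ / 2.802×10⁻⁶ = 0.55.

Φ = 0.55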